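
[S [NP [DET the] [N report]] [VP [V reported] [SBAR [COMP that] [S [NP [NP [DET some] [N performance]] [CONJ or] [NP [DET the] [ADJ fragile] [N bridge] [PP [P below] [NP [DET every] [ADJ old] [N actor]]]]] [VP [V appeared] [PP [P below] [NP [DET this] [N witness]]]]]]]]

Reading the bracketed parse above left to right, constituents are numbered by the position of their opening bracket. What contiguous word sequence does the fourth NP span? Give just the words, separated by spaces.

The NP opening brackets appear, in order, over: "the report"; "some performance or the fragile bridge below every old actor"; "some performance"; "the fragile bridge below every old actor"; "every old actor"; "this witness". The fourth one spans "the fragile bridge below every old actor".

the fragile bridge below every old actor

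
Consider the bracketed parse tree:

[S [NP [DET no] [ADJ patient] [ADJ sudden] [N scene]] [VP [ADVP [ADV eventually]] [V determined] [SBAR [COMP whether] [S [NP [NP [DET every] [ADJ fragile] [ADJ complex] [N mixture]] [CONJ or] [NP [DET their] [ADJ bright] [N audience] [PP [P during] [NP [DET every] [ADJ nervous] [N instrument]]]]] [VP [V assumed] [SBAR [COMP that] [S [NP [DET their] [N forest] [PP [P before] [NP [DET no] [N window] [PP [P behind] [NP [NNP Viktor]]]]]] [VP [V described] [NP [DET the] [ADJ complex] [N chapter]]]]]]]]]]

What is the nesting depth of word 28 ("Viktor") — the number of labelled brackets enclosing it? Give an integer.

13

The word sits inside NNP, which is inside NP, inside PP, inside NP, inside PP, inside NP, inside S, inside SBAR, inside VP, inside S, inside SBAR, inside VP, inside S — 13 brackets in all.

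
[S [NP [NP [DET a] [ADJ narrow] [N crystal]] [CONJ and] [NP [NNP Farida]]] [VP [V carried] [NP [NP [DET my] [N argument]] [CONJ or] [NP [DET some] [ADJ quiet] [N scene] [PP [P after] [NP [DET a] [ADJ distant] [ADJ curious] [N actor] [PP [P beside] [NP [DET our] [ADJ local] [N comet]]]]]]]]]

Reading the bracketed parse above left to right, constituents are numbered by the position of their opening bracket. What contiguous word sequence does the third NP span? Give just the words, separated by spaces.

Farida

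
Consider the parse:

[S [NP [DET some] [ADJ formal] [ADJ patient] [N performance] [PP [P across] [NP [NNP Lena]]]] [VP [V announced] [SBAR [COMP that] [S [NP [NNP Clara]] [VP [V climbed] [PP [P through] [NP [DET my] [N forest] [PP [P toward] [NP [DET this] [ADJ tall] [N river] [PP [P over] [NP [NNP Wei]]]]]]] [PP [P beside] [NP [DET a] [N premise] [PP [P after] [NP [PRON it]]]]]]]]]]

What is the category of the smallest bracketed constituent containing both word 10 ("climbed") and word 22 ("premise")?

VP

The smallest bracket enclosing both words is [VP climbed through my forest toward this tall river over Wei beside a premise after it], so the label is VP.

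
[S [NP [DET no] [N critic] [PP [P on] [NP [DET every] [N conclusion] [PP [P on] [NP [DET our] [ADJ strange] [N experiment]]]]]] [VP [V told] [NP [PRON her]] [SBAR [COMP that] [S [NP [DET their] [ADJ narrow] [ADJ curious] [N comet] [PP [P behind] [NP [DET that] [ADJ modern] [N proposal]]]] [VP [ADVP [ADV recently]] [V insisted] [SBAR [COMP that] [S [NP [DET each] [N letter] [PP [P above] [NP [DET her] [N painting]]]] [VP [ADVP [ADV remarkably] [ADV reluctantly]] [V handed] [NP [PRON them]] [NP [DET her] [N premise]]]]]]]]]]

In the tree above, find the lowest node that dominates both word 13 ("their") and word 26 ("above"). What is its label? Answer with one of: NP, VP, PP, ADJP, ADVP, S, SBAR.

S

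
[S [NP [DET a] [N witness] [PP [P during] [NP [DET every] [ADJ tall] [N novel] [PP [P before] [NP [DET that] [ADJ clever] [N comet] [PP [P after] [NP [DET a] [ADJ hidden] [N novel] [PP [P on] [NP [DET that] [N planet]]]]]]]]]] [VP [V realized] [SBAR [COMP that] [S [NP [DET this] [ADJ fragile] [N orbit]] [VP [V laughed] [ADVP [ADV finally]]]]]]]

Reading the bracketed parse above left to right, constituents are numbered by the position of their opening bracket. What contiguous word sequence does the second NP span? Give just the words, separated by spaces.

every tall novel before that clever comet after a hidden novel on that planet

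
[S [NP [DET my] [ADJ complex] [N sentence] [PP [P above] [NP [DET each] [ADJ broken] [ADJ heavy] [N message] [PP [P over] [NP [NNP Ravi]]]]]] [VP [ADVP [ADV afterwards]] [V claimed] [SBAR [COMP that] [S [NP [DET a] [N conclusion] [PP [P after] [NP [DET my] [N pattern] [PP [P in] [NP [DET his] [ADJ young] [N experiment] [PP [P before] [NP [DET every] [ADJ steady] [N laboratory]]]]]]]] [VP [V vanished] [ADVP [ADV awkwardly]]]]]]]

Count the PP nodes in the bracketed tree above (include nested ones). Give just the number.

5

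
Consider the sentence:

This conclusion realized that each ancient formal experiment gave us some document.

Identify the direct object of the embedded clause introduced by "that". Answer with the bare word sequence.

some document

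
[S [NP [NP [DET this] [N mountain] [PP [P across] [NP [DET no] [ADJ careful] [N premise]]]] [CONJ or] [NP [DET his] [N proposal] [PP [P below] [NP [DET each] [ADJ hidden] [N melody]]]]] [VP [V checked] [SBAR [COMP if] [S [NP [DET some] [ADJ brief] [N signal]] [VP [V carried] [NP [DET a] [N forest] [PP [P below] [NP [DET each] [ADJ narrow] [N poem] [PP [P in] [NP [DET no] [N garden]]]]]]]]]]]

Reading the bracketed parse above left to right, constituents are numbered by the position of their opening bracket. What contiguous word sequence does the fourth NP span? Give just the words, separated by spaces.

The NP opening brackets appear, in order, over: "this mountain across no careful premise or his proposal below each hidden melody"; "this mountain across no careful premise"; "no careful premise"; "his proposal below each hidden melody"; "each hidden melody"; "some brief signal"; "a forest below each narrow poem in no garden"; "each narrow poem in no garden"; "no garden". The fourth one spans "his proposal below each hidden melody".

his proposal below each hidden melody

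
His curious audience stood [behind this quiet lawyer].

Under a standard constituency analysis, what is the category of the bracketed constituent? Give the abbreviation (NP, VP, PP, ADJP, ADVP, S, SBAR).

PP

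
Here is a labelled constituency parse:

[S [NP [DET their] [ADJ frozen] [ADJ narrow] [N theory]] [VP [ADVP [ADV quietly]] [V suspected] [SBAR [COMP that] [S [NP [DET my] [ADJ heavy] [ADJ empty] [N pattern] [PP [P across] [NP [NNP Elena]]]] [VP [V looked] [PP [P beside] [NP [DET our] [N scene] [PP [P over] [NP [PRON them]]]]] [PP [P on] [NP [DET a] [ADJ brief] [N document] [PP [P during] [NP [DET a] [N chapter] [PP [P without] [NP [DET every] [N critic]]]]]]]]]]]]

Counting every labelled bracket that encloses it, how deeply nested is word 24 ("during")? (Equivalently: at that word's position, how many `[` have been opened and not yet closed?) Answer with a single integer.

9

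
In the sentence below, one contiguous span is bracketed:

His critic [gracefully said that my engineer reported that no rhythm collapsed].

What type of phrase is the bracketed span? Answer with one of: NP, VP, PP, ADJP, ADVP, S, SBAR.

VP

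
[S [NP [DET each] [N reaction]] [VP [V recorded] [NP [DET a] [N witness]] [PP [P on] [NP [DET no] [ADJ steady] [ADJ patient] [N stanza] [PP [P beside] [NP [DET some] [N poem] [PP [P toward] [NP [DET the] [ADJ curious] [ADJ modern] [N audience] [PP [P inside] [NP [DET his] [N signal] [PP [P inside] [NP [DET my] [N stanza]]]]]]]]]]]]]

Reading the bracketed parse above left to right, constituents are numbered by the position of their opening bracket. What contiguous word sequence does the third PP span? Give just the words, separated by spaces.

Opening `[PP` markers occur at word positions 6, 11, 14, 19, 22; the third of these opens the constituent [PP toward the curious modern audience inside his signal inside my stanza].

toward the curious modern audience inside his signal inside my stanza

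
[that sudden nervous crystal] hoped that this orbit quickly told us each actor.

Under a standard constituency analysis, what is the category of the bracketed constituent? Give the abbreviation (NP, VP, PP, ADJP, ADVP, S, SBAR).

The bracketed span "that sudden nervous crystal" is headed by "crystal", making it a noun phrase (NP).

NP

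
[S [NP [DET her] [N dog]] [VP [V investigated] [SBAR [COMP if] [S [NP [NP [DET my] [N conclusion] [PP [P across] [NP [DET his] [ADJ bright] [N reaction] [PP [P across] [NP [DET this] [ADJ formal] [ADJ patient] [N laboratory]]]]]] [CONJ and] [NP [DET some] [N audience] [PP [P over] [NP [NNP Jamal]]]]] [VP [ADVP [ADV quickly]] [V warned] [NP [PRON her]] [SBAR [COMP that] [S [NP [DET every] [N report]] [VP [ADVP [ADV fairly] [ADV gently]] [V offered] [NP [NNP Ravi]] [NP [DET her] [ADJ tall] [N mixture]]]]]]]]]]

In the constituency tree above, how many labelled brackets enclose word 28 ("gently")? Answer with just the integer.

10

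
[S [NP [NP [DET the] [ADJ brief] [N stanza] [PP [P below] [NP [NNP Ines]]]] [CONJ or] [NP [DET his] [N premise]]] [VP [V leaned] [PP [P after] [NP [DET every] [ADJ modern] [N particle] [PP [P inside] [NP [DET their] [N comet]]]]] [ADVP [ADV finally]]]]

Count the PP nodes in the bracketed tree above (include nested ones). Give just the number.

3

Listing each PP by its span: [PP below Ines]; [PP after every modern particle inside their comet]; [PP inside their comet] — that makes 3.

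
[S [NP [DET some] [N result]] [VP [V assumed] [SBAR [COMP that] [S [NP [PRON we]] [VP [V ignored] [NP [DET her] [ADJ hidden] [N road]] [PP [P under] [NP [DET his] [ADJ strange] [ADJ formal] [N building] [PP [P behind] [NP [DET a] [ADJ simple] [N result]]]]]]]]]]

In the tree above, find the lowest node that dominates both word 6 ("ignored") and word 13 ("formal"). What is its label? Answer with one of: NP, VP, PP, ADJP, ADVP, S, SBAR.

Word 6 lies under S → VP → SBAR → S → VP → V; word 13 lies under S → VP → SBAR → S → VP → PP → NP → ADJ. The lowest shared node is the VP.

VP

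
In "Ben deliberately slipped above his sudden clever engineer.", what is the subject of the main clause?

Ben

The subject of the main clause is the NP immediately before the verb "slipped": "Ben".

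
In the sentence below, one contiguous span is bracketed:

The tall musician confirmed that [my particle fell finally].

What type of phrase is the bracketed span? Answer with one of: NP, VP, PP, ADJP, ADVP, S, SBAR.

S

The bracketed span "my particle fell finally" is headed by "fell", making it a clause (S).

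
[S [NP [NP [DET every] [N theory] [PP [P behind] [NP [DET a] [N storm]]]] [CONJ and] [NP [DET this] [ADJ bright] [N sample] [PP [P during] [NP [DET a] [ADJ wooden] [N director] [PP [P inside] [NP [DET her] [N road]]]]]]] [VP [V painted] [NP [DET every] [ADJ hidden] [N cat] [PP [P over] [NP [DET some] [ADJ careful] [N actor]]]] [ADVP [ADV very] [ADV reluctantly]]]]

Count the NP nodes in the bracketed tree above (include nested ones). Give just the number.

The NP constituents are: [NP every theory behind a storm and this bright sample during a wooden director inside her road]; [NP every theory behind a storm]; [NP a storm]; [NP this bright sample during a wooden director inside her road]; [NP a wooden director inside her road]; [NP her road] …. Total: 8.

8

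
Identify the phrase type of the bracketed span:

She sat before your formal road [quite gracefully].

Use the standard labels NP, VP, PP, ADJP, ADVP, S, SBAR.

ADVP

The bracketed span "quite gracefully" is headed by "gracefully", making it an adverb phrase (ADVP).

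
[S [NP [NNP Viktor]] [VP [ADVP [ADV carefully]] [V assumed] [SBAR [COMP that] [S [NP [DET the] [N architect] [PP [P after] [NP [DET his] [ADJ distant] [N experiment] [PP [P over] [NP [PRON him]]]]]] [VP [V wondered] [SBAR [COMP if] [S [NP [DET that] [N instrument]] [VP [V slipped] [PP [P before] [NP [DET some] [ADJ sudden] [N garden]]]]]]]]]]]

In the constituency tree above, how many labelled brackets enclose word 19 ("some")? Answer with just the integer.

11

Counting open brackets not yet closed at "some": [S [VP [SBAR [S [VP [SBAR [S [VP [PP [NP [DET = 11.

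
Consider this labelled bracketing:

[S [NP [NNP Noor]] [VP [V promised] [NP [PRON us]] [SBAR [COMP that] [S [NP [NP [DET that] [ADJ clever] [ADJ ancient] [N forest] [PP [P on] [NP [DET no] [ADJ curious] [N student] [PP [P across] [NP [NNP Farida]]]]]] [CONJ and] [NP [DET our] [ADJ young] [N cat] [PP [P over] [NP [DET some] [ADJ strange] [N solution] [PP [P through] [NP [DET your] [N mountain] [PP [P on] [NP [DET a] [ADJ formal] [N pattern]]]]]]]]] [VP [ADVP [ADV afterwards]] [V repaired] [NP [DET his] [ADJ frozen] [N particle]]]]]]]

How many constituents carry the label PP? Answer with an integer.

5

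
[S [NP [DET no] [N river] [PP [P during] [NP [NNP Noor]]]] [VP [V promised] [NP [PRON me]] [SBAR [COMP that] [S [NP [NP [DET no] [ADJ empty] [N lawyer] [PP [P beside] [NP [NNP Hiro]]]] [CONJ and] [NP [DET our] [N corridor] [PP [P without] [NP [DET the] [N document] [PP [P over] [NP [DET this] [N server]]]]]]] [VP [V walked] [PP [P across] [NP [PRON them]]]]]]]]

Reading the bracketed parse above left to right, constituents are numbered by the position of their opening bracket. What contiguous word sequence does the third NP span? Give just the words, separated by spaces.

The NP opening brackets appear, in order, over: "no river during Noor"; "Noor"; "me"; "no empty lawyer beside Hiro and our corridor without the document over this server"; "no empty lawyer beside Hiro"; "Hiro"; "our corridor without the document over this server"; "the document over this server"; "this server"; "them". The third one spans "me".

me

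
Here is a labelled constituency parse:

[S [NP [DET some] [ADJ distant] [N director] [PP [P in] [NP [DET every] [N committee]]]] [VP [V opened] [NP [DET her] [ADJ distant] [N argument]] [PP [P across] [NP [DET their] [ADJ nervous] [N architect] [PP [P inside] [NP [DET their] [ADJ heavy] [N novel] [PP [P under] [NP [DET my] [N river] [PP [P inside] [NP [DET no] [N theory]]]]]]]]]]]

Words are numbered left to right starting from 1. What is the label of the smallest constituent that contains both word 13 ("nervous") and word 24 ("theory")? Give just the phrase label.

NP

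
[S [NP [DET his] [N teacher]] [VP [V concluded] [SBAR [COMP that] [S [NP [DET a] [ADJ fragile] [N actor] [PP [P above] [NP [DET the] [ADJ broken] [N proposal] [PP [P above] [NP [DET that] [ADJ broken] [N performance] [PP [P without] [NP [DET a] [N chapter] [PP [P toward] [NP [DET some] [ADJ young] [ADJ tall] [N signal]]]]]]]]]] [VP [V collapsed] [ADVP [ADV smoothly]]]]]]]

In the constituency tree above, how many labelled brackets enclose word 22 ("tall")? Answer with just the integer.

The word sits inside ADJ, which is inside NP, inside PP, inside NP, inside PP, inside NP, inside PP, inside NP, inside PP, inside NP, inside S, inside SBAR, inside VP, inside S — 14 brackets in all.

14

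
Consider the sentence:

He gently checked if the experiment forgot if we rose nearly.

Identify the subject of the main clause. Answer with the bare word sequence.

he

The subject of the main clause is the NP immediately before the verb "checked": "he".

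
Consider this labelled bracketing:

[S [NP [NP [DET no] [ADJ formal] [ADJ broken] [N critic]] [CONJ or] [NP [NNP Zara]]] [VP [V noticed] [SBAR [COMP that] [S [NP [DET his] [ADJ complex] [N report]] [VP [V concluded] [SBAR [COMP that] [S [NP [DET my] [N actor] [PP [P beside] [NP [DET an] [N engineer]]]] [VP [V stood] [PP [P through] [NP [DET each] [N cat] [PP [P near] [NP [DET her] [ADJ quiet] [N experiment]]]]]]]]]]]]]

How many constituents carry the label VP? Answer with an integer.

3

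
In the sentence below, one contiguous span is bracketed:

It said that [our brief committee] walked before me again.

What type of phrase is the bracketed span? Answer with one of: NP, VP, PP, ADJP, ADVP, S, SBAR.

"committee" is the head of the bracketed span, so the span is a noun phrase: NP.

NP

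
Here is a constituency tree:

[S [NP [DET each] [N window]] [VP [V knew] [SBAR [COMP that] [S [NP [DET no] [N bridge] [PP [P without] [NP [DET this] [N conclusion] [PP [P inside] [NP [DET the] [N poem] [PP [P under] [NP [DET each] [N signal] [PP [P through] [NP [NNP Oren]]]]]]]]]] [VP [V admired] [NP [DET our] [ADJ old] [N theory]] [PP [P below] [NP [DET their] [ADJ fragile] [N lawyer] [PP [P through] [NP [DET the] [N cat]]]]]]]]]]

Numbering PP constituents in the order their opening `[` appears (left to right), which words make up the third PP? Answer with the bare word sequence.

under each signal through Oren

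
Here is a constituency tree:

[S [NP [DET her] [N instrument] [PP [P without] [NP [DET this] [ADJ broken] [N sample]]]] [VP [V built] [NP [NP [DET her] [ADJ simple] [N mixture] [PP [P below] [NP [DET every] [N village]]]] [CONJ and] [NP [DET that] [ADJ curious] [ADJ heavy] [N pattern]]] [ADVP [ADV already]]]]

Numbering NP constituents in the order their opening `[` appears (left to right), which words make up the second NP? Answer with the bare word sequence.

this broken sample

In left-to-right order the NP constituents are "her instrument without this broken sample"; "this broken sample"; "her simple mixture below every village and that curious heavy pattern"; "her simple mixture below every village"; "every village"; "that curious heavy pattern". Number 2 is "this broken sample".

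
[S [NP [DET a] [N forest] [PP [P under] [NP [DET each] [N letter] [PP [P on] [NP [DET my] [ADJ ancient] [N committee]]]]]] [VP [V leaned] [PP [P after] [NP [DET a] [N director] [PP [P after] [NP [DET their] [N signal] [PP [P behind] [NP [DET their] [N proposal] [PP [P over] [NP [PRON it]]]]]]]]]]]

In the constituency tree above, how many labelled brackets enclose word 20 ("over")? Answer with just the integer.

Counting open brackets not yet closed at "over": [S [VP [PP [NP [PP [NP [PP [NP [PP [P = 10.

10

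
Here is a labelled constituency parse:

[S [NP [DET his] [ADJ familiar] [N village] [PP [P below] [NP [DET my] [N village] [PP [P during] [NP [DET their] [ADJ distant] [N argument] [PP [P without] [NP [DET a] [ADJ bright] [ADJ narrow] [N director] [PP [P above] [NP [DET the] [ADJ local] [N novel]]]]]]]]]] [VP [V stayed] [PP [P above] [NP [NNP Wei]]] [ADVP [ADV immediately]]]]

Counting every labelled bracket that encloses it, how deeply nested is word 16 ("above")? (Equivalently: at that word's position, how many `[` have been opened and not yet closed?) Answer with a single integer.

10

Counting open brackets not yet closed at "above": [S [NP [PP [NP [PP [NP [PP [NP [PP [P = 10.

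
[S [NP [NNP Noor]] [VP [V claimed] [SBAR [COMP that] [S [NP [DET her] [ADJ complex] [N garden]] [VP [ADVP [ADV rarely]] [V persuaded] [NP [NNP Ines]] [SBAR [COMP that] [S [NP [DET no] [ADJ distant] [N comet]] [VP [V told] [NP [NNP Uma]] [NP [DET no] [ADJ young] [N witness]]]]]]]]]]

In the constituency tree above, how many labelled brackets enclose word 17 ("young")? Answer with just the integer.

The word sits inside ADJ, which is inside NP, inside VP, inside S, inside SBAR, inside VP, inside S, inside SBAR, inside VP, inside S — 10 brackets in all.

10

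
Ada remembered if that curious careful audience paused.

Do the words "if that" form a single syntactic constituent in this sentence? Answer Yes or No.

No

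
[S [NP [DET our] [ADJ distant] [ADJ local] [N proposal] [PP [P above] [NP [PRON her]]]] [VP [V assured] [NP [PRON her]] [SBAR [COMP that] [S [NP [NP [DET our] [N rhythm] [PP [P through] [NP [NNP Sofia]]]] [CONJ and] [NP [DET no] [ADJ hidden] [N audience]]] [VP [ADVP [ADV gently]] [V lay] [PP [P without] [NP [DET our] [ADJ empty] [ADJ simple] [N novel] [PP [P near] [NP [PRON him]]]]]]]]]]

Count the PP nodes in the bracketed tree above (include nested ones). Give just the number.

4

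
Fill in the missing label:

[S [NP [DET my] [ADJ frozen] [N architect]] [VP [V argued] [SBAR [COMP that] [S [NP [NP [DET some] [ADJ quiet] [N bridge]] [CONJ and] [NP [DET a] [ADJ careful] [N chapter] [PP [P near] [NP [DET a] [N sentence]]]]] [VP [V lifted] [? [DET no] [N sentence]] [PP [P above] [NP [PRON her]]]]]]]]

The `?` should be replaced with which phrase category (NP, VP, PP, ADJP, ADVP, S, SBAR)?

Looking at what the `?` directly dominates — DET 'no', N 'sentence' — this is a noun phrase (NP).

NP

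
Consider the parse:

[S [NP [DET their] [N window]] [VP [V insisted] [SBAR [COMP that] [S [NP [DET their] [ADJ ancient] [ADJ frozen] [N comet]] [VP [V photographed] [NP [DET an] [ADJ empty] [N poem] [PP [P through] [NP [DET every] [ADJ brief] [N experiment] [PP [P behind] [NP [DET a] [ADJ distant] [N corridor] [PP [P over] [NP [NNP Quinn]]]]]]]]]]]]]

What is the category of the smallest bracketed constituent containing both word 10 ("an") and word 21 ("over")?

NP

The smallest bracket enclosing both words is [NP an empty poem through every brief experiment behind a distant corridor over Quinn], so the label is NP.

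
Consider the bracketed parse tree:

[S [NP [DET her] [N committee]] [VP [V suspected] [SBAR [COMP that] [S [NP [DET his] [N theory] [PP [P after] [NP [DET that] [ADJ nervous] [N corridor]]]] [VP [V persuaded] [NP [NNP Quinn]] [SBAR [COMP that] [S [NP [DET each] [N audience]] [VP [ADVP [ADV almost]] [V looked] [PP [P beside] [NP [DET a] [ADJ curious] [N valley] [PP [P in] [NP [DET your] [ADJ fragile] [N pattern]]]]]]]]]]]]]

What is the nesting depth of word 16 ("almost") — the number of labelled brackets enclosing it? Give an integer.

10

Path from the root down to the word: S → VP → SBAR → S → VP → SBAR → S → VP → ADVP → ADV. That is 10 enclosing brackets.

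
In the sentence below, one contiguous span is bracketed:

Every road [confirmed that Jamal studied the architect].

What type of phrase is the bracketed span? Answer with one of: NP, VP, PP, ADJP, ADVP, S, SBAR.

VP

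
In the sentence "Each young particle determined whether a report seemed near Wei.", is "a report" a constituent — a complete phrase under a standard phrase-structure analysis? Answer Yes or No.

Yes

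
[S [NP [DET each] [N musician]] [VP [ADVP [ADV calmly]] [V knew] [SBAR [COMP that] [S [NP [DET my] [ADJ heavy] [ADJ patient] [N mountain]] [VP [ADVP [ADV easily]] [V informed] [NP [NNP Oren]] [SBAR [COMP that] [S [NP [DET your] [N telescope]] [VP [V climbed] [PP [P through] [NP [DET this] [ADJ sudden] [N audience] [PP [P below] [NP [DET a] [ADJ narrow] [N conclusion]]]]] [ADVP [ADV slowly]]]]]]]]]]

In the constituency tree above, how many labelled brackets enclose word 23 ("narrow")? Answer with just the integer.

Path from the root down to the word: S → VP → SBAR → S → VP → SBAR → S → VP → PP → NP → PP → NP → ADJ. That is 13 enclosing brackets.

13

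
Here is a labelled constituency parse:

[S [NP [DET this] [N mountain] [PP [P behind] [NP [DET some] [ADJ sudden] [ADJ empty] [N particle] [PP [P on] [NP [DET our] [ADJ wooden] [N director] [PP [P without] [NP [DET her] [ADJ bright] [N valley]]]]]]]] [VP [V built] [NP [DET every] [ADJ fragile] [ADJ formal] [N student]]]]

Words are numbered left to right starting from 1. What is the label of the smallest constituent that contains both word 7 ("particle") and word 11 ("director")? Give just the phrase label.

NP

Word 7 lies under S → NP → PP → NP → N; word 11 lies under S → NP → PP → NP → PP → NP → N. The lowest shared node is the NP.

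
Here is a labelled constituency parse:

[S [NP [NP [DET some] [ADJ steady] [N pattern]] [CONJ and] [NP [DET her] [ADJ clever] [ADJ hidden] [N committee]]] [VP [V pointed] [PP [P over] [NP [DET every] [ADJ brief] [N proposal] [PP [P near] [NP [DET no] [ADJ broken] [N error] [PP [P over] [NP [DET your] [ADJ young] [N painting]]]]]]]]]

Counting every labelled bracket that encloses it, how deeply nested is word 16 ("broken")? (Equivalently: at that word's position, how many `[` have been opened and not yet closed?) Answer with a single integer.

Counting open brackets not yet closed at "broken": [S [VP [PP [NP [PP [NP [ADJ = 7.

7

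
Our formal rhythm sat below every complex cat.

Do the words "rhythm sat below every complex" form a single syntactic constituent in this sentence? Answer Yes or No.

No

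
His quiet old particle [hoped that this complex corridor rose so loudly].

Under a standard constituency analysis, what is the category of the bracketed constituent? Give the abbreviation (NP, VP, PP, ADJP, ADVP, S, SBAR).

VP

"hoped" is the head of the bracketed span, so the span is a verb phrase: VP.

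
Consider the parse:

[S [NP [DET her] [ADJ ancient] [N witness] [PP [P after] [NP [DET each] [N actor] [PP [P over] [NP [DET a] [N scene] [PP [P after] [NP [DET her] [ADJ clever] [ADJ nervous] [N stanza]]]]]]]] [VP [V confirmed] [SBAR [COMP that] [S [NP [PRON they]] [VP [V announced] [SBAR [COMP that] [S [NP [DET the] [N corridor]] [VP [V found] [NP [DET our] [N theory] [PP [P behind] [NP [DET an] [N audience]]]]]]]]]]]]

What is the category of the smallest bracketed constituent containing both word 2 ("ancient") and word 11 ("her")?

The smallest bracket enclosing both words is [NP her ancient witness after each actor over a scene after her clever nervous stanza], so the label is NP.

NP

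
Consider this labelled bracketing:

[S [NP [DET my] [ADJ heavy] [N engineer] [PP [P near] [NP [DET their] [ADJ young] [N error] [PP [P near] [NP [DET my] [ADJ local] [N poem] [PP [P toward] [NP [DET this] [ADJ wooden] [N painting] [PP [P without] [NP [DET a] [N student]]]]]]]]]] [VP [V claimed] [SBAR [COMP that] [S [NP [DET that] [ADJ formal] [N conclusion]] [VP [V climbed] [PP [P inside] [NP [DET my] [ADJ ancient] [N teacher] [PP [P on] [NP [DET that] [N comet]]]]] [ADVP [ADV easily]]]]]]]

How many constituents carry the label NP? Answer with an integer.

8

Scanning left to right, an opening `[NP` appears at word positions 1, 5, 9, 13, 17, 21, 26, 30 — 8 in total.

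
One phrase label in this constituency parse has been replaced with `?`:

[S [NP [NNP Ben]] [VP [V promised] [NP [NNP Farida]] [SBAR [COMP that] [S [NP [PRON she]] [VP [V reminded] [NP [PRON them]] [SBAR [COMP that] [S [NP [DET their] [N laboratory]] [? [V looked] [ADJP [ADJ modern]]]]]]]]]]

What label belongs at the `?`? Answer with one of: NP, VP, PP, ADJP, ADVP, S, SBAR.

VP

A constituent whose immediate children are V 'looked', ADJP is a verb phrase: VP.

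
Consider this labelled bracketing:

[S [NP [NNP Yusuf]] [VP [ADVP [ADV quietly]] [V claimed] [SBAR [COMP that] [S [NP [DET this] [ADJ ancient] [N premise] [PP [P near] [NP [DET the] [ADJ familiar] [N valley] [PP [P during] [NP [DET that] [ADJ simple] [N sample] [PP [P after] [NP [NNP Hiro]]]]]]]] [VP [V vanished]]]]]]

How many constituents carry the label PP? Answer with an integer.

3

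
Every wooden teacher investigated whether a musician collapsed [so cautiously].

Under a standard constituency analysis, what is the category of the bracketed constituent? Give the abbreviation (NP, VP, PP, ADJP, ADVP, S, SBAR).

"cautiously" is the head of the bracketed span, so the span is an adverb phrase: ADVP.

ADVP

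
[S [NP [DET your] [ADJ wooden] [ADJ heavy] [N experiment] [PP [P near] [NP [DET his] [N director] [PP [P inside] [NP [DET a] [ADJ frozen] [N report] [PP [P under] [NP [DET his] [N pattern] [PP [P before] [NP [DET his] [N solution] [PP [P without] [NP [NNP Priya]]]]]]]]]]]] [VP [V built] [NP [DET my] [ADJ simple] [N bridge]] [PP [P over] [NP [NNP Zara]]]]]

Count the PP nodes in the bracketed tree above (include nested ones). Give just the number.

Scanning left to right, an opening `[PP` appears at word positions 5, 8, 12, 15, 18, 24 — 6 in total.

6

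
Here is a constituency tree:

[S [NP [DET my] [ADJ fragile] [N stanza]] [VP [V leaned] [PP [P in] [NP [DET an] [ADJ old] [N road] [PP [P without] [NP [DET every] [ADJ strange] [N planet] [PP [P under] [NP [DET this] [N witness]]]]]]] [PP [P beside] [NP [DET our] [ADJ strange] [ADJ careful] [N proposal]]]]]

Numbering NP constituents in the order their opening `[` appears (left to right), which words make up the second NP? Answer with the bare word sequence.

an old road without every strange planet under this witness

The NP opening brackets appear, in order, over: "my fragile stanza"; "an old road without every strange planet under this witness"; "every strange planet under this witness"; "this witness"; "our strange careful proposal". The second one spans "an old road without every strange planet under this witness".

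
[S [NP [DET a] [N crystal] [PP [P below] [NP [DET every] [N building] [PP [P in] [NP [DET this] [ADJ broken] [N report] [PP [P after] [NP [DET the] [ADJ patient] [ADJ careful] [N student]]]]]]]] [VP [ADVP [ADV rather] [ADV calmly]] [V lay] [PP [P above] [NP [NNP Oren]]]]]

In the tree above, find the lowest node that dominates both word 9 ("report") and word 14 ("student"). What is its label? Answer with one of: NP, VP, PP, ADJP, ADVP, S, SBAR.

Word 9 lies under S → NP → PP → NP → PP → NP → N; word 14 lies under S → NP → PP → NP → PP → NP → PP → NP → N. The lowest shared node is the NP.

NP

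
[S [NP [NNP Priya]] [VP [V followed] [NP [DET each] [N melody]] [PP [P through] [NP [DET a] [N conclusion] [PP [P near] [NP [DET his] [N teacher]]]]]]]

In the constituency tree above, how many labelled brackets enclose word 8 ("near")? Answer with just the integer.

6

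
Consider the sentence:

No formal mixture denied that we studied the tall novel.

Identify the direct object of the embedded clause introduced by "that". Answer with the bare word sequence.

"studied" heads the VP of the embedded clause introduced by "that", and "the tall novel" is its direct object.

the tall novel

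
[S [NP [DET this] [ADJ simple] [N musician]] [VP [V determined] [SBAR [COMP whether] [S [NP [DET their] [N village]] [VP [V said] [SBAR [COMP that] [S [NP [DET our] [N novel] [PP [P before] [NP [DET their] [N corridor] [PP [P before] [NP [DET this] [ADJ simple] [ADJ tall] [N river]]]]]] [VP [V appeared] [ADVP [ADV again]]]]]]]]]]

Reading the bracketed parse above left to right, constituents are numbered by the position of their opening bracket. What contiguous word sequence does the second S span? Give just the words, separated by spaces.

their village said that our novel before their corridor before this simple tall river appeared again

In left-to-right order the S constituents are "this simple musician determined whether their village said that our novel before their corridor before this simple tall river appeared again"; "their village said that our novel before their corridor before this simple tall river appeared again"; "our novel before their corridor before this simple tall river appeared again". Number 2 is "their village said that our novel before their corridor before this simple tall river appeared again".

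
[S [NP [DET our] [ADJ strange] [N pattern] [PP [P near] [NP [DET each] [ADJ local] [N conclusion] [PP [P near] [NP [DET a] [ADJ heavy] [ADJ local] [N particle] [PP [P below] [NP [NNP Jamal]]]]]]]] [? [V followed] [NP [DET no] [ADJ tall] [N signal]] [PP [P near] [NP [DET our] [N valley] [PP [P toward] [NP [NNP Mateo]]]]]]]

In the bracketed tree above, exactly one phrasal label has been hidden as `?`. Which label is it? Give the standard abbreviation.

VP

Looking at what the `?` directly dominates — V 'followed', NP, PP — this is a verb phrase (VP).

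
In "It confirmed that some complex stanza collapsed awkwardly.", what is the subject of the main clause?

it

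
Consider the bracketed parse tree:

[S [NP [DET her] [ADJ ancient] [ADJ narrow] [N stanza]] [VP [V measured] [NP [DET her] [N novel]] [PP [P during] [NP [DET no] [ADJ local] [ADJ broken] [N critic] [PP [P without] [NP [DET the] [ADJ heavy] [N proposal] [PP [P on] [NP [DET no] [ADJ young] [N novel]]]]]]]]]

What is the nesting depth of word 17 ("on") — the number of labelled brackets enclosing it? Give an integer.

8

The word sits inside P, which is inside PP, inside NP, inside PP, inside NP, inside PP, inside VP, inside S — 8 brackets in all.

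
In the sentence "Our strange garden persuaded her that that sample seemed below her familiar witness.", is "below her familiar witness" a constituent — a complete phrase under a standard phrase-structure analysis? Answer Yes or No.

Yes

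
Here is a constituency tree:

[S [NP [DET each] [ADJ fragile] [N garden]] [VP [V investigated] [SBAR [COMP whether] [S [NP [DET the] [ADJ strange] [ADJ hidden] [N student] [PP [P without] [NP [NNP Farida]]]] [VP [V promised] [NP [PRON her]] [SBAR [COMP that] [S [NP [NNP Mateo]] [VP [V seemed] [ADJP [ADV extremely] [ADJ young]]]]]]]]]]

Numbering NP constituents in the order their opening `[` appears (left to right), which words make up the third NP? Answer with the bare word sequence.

Farida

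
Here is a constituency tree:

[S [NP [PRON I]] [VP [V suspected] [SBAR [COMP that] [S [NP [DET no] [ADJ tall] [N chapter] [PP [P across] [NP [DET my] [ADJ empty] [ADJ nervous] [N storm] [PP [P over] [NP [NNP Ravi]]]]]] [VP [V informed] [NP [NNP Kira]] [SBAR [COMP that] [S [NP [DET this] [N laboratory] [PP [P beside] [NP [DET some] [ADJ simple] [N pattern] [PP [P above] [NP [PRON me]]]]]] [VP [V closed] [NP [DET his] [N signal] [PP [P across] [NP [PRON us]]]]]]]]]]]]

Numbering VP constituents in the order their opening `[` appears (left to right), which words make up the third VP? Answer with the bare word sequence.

Opening `[VP` markers occur at word positions 2, 14, 25; the third of these opens the constituent [VP closed his signal across us].

closed his signal across us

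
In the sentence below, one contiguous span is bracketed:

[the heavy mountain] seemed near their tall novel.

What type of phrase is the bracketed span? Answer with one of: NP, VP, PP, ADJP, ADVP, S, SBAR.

NP

The span is built around the noun "mountain" — a noun phrase (NP).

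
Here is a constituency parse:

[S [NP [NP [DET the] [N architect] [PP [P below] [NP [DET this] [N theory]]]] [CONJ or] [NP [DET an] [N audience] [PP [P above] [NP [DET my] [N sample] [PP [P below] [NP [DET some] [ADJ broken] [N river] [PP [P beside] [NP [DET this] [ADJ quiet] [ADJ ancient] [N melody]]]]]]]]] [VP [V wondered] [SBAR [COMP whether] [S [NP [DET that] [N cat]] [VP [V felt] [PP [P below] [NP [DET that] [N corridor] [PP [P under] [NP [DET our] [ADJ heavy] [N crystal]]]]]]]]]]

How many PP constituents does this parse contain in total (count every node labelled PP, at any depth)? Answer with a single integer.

6

Listing each PP by its span: [PP below this theory]; [PP above my sample below some broken river beside this quiet ancient melody]; [PP below some broken river beside this quiet ancient melody]; [PP beside this quiet ancient melody]; [PP below that corridor under our heavy crystal]; [PP under our heavy crystal] — that makes 6.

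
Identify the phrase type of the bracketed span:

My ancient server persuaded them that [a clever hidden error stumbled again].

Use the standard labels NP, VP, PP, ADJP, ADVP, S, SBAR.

S

The bracketed span "a clever hidden error stumbled again" is headed by "stumbled", making it a clause (S).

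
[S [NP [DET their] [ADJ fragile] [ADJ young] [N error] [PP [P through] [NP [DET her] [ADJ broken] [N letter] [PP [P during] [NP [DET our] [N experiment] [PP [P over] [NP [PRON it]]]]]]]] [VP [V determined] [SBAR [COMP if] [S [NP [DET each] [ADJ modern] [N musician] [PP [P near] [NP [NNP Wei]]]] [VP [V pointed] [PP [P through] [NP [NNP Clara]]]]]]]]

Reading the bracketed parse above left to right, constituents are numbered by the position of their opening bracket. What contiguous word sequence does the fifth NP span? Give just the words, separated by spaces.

each modern musician near Wei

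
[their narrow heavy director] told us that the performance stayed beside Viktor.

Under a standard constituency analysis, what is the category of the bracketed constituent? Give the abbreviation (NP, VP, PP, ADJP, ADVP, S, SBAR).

The span is built around the noun "director" — a noun phrase (NP).

NP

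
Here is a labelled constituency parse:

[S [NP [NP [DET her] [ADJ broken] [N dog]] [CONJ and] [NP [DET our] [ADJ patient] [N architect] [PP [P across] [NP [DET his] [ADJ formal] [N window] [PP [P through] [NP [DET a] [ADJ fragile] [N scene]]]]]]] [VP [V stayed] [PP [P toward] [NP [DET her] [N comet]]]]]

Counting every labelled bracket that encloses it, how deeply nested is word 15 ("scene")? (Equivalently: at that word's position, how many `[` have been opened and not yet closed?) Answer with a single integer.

8

Counting open brackets not yet closed at "scene": [S [NP [NP [PP [NP [PP [NP [N = 8.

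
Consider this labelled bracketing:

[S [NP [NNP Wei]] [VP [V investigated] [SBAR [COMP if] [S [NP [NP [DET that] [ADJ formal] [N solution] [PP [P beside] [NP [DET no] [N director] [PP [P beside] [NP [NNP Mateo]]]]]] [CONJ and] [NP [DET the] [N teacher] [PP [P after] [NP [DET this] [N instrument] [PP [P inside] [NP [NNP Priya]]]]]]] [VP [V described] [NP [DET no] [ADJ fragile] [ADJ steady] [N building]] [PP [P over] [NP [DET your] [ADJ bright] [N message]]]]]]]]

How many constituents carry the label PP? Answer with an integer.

The PP constituents are: [PP beside no director beside Mateo]; [PP beside Mateo]; [PP after this instrument inside Priya]; [PP inside Priya]; [PP over your bright message]. Total: 5.

5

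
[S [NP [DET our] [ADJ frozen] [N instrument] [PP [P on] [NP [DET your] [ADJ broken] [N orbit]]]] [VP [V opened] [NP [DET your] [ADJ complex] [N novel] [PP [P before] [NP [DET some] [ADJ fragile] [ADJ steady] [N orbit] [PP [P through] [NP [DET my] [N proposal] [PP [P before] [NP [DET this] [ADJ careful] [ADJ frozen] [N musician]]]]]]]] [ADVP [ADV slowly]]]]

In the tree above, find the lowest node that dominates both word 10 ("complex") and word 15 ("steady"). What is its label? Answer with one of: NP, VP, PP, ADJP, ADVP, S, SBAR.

NP

The smallest bracket enclosing both words is [NP your complex novel before some fragile steady orbit through my proposal before this careful frozen musician], so the label is NP.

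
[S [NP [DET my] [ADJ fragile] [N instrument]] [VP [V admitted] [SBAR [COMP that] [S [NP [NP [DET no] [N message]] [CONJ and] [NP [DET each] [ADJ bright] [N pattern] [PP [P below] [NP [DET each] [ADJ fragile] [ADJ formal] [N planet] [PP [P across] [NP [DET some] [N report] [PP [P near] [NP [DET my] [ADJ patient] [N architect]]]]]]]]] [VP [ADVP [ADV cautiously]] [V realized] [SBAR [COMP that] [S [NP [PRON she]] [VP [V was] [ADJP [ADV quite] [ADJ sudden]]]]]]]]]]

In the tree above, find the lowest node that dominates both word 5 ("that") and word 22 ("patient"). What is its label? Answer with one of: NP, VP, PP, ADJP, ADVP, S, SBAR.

Both words fall inside [SBAR that no message and each bright pattern below each fragile formal planet across some report near my patient architect cautiously realized that she was quite sudden] (words 5–30), and no smaller constituent contains them both. Label: SBAR.

SBAR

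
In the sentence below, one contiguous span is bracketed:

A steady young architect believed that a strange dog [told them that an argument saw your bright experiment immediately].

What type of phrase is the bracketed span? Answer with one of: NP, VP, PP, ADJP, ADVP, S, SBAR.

VP

The bracketed span "told them that an argument saw your bright experiment immediately" is headed by "told", making it a verb phrase (VP).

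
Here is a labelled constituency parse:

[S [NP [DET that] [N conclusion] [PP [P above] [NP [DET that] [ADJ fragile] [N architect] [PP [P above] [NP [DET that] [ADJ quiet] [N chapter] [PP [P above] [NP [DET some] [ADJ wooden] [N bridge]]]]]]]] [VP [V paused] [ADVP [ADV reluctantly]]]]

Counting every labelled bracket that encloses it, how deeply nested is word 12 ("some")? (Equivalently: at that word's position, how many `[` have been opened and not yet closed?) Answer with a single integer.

9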